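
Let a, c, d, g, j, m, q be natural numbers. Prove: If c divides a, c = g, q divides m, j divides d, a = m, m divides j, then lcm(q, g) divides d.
Since a = m and c divides a, c divides m. c = g, so g divides m. q divides m, so lcm(q, g) divides m. Since m divides j, lcm(q, g) divides j. j divides d, so lcm(q, g) divides d.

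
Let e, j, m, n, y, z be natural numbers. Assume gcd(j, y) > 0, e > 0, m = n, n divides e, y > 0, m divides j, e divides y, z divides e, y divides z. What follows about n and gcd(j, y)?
n ≤ gcd(j, y)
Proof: Because m = n and m divides j, n divides j. Since e divides y and y > 0, e ≤ y. y divides z and z divides e, thus y divides e. Since e > 0, y ≤ e. Since e ≤ y, e = y. n divides e, so n divides y. n divides j, so n divides gcd(j, y). Since gcd(j, y) > 0, n ≤ gcd(j, y).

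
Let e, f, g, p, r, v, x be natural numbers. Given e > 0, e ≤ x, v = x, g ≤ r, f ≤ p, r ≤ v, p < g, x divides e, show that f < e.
x divides e and e > 0, so x ≤ e. Since e ≤ x, x = e. Since v = x, v = e. Since f ≤ p and p < g, f < g. Since g ≤ r, f < r. r ≤ v, so f < v. Since v = e, f < e.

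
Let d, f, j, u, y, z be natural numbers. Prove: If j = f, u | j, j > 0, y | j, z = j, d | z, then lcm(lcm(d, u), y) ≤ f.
z = j and d | z, so d | j. Since u | j, lcm(d, u) | j. Since y | j, lcm(lcm(d, u), y) | j. Since j > 0, lcm(lcm(d, u), y) ≤ j. Since j = f, lcm(lcm(d, u), y) ≤ f.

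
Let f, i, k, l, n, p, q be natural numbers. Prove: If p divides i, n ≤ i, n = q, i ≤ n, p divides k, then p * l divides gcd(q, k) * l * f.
Because i ≤ n and n ≤ i, i = n. Since p divides i, p divides n. n = q, so p divides q. p divides k, so p divides gcd(q, k). Then p * l divides gcd(q, k) * l. Then p * l divides gcd(q, k) * l * f.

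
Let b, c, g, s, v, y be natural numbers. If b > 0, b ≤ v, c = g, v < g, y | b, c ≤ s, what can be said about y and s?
y < s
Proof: y | b and b > 0, so y ≤ b. From b ≤ v, y ≤ v. Since v < g, y < g. c = g and c ≤ s, thus g ≤ s. y < g, so y < s.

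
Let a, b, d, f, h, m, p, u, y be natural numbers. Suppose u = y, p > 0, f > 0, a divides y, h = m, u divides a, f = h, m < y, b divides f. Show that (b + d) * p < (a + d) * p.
f = h and h = m, hence f = m. b divides f and f > 0, therefore b ≤ f. f = m, so b ≤ m. From u = y and u divides a, y divides a. From a divides y, y = a. Since m < y, m < a. Since b ≤ m, b < a. Then b + d < a + d. Since p > 0, by multiplying by a positive, (b + d) * p < (a + d) * p.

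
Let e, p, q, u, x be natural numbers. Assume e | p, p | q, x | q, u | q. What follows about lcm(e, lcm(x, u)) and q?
lcm(e, lcm(x, u)) | q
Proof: e | p and p | q, therefore e | q. Because x | q and u | q, lcm(x, u) | q. Since e | q, lcm(e, lcm(x, u)) | q.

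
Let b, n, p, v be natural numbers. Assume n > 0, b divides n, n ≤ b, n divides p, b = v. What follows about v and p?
v divides p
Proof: b divides n and n > 0, hence b ≤ n. n ≤ b, so n = b. Since b = v, n = v. Since n divides p, v divides p.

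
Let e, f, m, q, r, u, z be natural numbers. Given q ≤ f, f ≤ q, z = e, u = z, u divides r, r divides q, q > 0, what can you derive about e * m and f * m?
e * m ≤ f * m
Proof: q ≤ f and f ≤ q, thus q = f. u divides r and r divides q, hence u divides q. u = z, so z divides q. Since q > 0, z ≤ q. z = e, so e ≤ q. Since q = f, e ≤ f. By multiplying by a non-negative, e * m ≤ f * m.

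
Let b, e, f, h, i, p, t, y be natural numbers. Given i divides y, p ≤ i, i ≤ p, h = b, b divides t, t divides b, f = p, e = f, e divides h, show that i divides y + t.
From p ≤ i and i ≤ p, p = i. Since b divides t and t divides b, b = t. h = b, so h = t. Since e = f and e divides h, f divides h. Since f = p, p divides h. Because h = t, p divides t. p = i, so i divides t. From i divides y, i divides y + t.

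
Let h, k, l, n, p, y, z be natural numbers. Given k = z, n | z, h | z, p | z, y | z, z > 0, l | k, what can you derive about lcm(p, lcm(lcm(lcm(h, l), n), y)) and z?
lcm(p, lcm(lcm(lcm(h, l), n), y)) ≤ z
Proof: k = z and l | k, hence l | z. Since h | z, lcm(h, l) | z. Since n | z, lcm(lcm(h, l), n) | z. y | z, so lcm(lcm(lcm(h, l), n), y) | z. p | z, so lcm(p, lcm(lcm(lcm(h, l), n), y)) | z. Since z > 0, lcm(p, lcm(lcm(lcm(h, l), n), y)) ≤ z.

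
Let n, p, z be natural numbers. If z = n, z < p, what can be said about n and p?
n < p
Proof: From z = n and z < p, by substitution, n < p.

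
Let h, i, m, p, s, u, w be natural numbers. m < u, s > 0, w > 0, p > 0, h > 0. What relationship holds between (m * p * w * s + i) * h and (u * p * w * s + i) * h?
(m * p * w * s + i) * h < (u * p * w * s + i) * h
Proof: From m < u and p > 0, by multiplying by a positive, m * p < u * p. Combining with w > 0, by multiplying by a positive, m * p * w < u * p * w. Using s > 0, by multiplying by a positive, m * p * w * s < u * p * w * s. Then m * p * w * s + i < u * p * w * s + i. Since h > 0, by multiplying by a positive, (m * p * w * s + i) * h < (u * p * w * s + i) * h.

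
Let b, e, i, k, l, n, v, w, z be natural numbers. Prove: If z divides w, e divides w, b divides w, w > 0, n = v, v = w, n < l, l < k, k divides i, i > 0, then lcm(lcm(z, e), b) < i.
z divides w and e divides w, therefore lcm(z, e) divides w. b divides w, so lcm(lcm(z, e), b) divides w. From w > 0, lcm(lcm(z, e), b) ≤ w. n = v and v = w, thus n = w. n < l, so w < l. Since l < k, w < k. Because k divides i and i > 0, k ≤ i. From w < k, w < i. From lcm(lcm(z, e), b) ≤ w, lcm(lcm(z, e), b) < i.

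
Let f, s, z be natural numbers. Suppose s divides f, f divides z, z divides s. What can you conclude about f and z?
f = z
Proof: z divides s and s divides f, so z divides f. Since f divides z, z = f. Then f = z.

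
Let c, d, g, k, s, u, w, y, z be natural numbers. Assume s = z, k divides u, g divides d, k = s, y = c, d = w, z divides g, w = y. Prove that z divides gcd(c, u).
d = w and w = y, therefore d = y. y = c, so d = c. z divides g and g divides d, so z divides d. Since d = c, z divides c. k = s and k divides u, so s divides u. Since s = z, z divides u. z divides c, so z divides gcd(c, u).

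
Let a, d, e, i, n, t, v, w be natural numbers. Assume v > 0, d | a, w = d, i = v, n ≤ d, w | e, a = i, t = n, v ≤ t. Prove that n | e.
Since a = i and i = v, a = v. d | a, so d | v. v > 0, so d ≤ v. t = n and v ≤ t, so v ≤ n. d ≤ v, so d ≤ n. Since n ≤ d, d = n. w = d and w | e, hence d | e. Because d = n, n | e.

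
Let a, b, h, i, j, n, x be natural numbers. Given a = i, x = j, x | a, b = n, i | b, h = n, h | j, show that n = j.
x = j and x | a, so j | a. a = i, so j | i. From b = n and i | b, i | n. Since j | i, j | n. Since h = n and h | j, n | j. j | n, so j = n. Then n = j.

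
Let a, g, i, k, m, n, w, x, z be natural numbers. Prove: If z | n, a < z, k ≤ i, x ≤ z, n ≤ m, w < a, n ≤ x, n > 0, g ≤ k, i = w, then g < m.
i = w and k ≤ i, so k ≤ w. Since g ≤ k, g ≤ w. Because z | n and n > 0, z ≤ n. n ≤ x and x ≤ z, so n ≤ z. Since z ≤ n, z = n. Because w < a and a < z, w < z. z = n, so w < n. n ≤ m, so w < m. Since g ≤ w, g < m.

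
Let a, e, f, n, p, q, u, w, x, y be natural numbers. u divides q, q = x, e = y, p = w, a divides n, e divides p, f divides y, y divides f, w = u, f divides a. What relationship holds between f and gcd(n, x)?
f divides gcd(n, x)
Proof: f divides a and a divides n, hence f divides n. y divides f and f divides y, therefore y = f. Because p = w and w = u, p = u. From e = y and e divides p, y divides p. Because p = u, y divides u. y = f, so f divides u. Because u divides q, f divides q. Since q = x, f divides x. f divides n, so f divides gcd(n, x).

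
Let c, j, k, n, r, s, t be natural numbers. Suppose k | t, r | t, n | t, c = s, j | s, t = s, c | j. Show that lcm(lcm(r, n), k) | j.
c = s and c | j, therefore s | j. j | s, so s = j. Since t = s, t = j. Because r | t and n | t, lcm(r, n) | t. k | t, so lcm(lcm(r, n), k) | t. Since t = j, lcm(lcm(r, n), k) | j.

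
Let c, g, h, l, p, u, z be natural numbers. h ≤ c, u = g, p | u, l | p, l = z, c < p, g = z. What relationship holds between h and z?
h < z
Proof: u = g and p | u, so p | g. g = z, so p | z. l = z and l | p, thus z | p. Since p | z, p = z. From h ≤ c and c < p, h < p. Since p = z, h < z.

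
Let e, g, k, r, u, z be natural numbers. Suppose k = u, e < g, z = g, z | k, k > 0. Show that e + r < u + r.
Because z | k and k > 0, z ≤ k. z = g, so g ≤ k. e < g, so e < k. k = u, so e < u. Then e + r < u + r.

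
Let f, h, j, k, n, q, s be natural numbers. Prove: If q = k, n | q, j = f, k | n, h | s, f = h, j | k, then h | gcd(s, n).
Since j = f and f = h, j = h. q = k and n | q, hence n | k. k | n, so k = n. j | k, so j | n. j = h, so h | n. Since h | s, h | gcd(s, n).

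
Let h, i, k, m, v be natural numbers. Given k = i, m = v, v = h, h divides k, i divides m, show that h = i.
Because k = i and h divides k, h divides i. Because m = v and v = h, m = h. i divides m, so i divides h. Since h divides i, h = i.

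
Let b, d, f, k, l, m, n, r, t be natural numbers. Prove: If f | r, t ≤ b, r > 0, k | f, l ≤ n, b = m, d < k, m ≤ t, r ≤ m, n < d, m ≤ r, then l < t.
r ≤ m and m ≤ r, thus r = m. From b = m and t ≤ b, t ≤ m. m ≤ t, so m = t. r = m, so r = t. n < d and d < k, therefore n < k. From k | f and f | r, k | r. Since r > 0, k ≤ r. Since n < k, n < r. Since r = t, n < t. Since l ≤ n, l < t.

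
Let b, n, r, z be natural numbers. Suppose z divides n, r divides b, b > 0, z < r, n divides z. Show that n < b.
z divides n and n divides z, therefore z = n. Since z < r, n < r. Since r divides b and b > 0, r ≤ b. Since n < r, n < b.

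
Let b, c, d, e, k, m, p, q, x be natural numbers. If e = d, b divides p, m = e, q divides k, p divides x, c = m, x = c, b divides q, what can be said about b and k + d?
b divides k + d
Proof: From b divides q and q divides k, b divides k. c = m and m = e, thus c = e. Since e = d, c = d. b divides p and p divides x, so b divides x. x = c, so b divides c. Since c = d, b divides d. b divides k, so b divides k + d.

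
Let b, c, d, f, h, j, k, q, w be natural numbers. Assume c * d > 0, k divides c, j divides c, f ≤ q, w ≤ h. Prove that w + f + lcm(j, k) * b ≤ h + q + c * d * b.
Since w ≤ h and f ≤ q, w + f ≤ h + q. j divides c and k divides c, thus lcm(j, k) divides c. Then lcm(j, k) divides c * d. Since c * d > 0, lcm(j, k) ≤ c * d. By multiplying by a non-negative, lcm(j, k) * b ≤ c * d * b. w + f ≤ h + q, so w + f + lcm(j, k) * b ≤ h + q + c * d * b.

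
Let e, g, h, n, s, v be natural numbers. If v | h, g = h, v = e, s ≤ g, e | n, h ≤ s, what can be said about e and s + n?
e | s + n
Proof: g = h and s ≤ g, therefore s ≤ h. Since h ≤ s, h = s. v = e and v | h, therefore e | h. Since h = s, e | s. Since e | n, e | s + n.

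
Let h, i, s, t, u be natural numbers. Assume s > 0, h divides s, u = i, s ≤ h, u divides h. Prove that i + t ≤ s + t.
h divides s and s > 0, so h ≤ s. Since s ≤ h, h = s. Since u divides h, u divides s. s > 0, so u ≤ s. Since u = i, i ≤ s. Then i + t ≤ s + t.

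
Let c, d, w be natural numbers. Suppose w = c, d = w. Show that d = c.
d = w and w = c. By transitivity, d = c.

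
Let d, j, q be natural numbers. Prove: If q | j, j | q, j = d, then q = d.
Because q | j and j | q, q = j. j = d, so q = d.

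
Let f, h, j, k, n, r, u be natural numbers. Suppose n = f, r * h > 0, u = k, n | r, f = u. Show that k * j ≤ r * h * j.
f = u and u = k, so f = k. Since n = f, n = k. Since n | r, k | r. Then k | r * h. r * h > 0, so k ≤ r * h. Then k * j ≤ r * h * j.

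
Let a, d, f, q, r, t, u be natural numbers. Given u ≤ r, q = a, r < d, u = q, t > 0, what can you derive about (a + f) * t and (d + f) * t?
(a + f) * t < (d + f) * t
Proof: u = q and q = a, hence u = a. Since u ≤ r and r < d, u < d. Since u = a, a < d. Then a + f < d + f. Combined with t > 0, by multiplying by a positive, (a + f) * t < (d + f) * t.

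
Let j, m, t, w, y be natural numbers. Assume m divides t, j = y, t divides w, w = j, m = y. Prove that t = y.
Because w = j and j = y, w = y. t divides w, so t divides y. Since m = y and m divides t, y divides t. Since t divides y, t = y.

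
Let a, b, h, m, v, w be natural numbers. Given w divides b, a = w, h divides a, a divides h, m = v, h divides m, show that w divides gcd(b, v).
h divides a and a divides h, so h = a. Since m = v and h divides m, h divides v. h = a, so a divides v. a = w, so w divides v. w divides b, so w divides gcd(b, v).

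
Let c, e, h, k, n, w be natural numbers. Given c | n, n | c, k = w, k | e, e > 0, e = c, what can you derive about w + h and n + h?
w + h ≤ n + h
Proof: Since c | n and n | c, c = n. e = c, so e = n. k | e and e > 0, therefore k ≤ e. Since k = w, w ≤ e. Since e = n, w ≤ n. Then w + h ≤ n + h.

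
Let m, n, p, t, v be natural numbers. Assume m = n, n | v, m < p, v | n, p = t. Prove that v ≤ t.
Because n | v and v | n, n = v. p = t and m < p, hence m < t. m = n, so n < t. n = v, so v < t. Then v ≤ t.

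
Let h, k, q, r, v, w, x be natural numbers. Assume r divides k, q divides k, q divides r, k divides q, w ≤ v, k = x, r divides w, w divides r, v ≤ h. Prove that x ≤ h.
From w divides r and r divides w, w = r. Since q divides k and k divides q, q = k. Since q divides r, k divides r. r divides k, so r = k. From w = r, w = k. Because k = x, w = x. w ≤ v and v ≤ h, hence w ≤ h. Since w = x, x ≤ h.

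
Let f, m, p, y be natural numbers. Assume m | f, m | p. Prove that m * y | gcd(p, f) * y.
m | p and m | f, therefore m | gcd(p, f). Then m * y | gcd(p, f) * y.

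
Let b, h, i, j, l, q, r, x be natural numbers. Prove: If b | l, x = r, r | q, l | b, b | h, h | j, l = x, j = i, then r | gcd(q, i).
b | l and l | b, therefore b = l. Since l = x, b = x. x = r, so b = r. b | h and h | j, so b | j. Since j = i, b | i. b = r, so r | i. Since r | q, r | gcd(q, i).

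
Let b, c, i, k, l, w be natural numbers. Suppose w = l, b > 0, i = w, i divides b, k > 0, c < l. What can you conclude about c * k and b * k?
c * k < b * k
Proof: From i = w and w = l, i = l. Since i divides b and b > 0, i ≤ b. Since i = l, l ≤ b. From c < l, c < b. Using k > 0 and multiplying by a positive, c * k < b * k.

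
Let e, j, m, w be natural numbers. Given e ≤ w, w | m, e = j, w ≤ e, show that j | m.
From w ≤ e and e ≤ w, w = e. e = j, so w = j. w | m, so j | m.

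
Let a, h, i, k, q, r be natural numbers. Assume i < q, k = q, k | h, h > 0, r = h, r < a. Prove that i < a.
k | h and h > 0, thus k ≤ h. Since k = q, q ≤ h. i < q, so i < h. Because r = h and r < a, h < a. Since i < h, i < a.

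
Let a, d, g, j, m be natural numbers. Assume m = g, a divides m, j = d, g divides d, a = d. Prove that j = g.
m = g and a divides m, so a divides g. Since a = d, d divides g. g divides d, so d = g. Since j = d, j = g.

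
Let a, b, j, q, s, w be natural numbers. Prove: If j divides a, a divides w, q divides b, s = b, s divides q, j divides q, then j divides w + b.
From j divides a and a divides w, j divides w. From s = b and s divides q, b divides q. Because q divides b, q = b. Since j divides q, j divides b. j divides w, so j divides w + b.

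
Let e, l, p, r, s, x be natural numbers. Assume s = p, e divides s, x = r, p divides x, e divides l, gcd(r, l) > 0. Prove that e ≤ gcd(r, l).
Because s = p and e divides s, e divides p. x = r and p divides x, hence p divides r. e divides p, so e divides r. Since e divides l, e divides gcd(r, l). Since gcd(r, l) > 0, e ≤ gcd(r, l).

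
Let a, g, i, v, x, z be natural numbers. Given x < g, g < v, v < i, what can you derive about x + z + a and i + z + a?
x + z + a < i + z + a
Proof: From x < g and g < v, x < v. From v < i, x < i. Then x + z < i + z. Then x + z + a < i + z + a.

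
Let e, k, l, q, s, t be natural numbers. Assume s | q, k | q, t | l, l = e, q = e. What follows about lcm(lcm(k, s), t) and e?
lcm(lcm(k, s), t) | e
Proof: From k | q and s | q, lcm(k, s) | q. Since q = e, lcm(k, s) | e. l = e and t | l, thus t | e. lcm(k, s) | e, so lcm(lcm(k, s), t) | e.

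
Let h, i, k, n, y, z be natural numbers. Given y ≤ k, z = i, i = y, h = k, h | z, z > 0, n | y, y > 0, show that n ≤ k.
From z = i and i = y, z = y. h = k and h | z, so k | z. Since z > 0, k ≤ z. z = y, so k ≤ y. Since y ≤ k, y = k. n | y and y > 0, so n ≤ y. Since y = k, n ≤ k.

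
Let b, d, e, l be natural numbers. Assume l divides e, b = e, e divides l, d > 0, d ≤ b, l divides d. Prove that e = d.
Since b = e and d ≤ b, d ≤ e. l divides e and e divides l, therefore l = e. l divides d, so e divides d. d > 0, so e ≤ d. d ≤ e, so d = e. Then e = d.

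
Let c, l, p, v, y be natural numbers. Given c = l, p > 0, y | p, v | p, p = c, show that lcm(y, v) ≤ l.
p = c and c = l, thus p = l. y | p and v | p, thus lcm(y, v) | p. p > 0, so lcm(y, v) ≤ p. p = l, so lcm(y, v) ≤ l.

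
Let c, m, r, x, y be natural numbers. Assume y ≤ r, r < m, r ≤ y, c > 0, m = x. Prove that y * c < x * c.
r ≤ y and y ≤ r, hence r = y. From m = x and r < m, r < x. Since r = y, y < x. Combined with c > 0, by multiplying by a positive, y * c < x * c.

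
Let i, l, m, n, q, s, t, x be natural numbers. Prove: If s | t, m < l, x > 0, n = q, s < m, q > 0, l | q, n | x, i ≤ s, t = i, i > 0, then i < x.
t = i and s | t, so s | i. i > 0, so s ≤ i. i ≤ s, so s = i. From l | q and q > 0, l ≤ q. Since m < l, m < q. Since s < m, s < q. From n = q and n | x, q | x. x > 0, so q ≤ x. Since s < q, s < x. s = i, so i < x.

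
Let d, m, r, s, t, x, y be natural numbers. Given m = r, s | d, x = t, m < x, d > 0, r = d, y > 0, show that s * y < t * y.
From s | d and d > 0, s ≤ d. m = r and r = d, thus m = d. m < x, so d < x. Since x = t, d < t. Since s ≤ d, s < t. y > 0, so s * y < t * y.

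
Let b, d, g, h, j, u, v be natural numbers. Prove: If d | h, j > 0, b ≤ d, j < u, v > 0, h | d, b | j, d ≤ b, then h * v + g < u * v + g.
b ≤ d and d ≤ b, thus b = d. From d | h and h | d, d = h. b = d, so b = h. b | j and j > 0, thus b ≤ j. j < u, so b < u. Since b = h, h < u. Since v > 0, h * v < u * v. Then h * v + g < u * v + g.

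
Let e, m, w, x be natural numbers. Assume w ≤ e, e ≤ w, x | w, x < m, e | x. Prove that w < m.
e ≤ w and w ≤ e, therefore e = w. e | x, so w | x. Since x | w, x = w. x < m, so w < m.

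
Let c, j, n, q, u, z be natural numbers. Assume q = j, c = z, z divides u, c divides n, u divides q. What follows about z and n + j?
z divides n + j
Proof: c = z and c divides n, hence z divides n. z divides u and u divides q, so z divides q. q = j, so z divides j. z divides n, so z divides n + j.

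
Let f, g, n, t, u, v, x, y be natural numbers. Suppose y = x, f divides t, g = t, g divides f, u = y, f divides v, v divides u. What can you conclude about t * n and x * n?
t * n divides x * n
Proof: Since g = t and g divides f, t divides f. Since f divides t, f = t. Since f divides v and v divides u, f divides u. Since u = y, f divides y. From f = t, t divides y. y = x, so t divides x. Then t * n divides x * n.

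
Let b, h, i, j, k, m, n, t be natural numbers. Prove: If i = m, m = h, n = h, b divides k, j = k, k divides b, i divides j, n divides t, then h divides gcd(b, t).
i = m and m = h, hence i = h. k divides b and b divides k, thus k = b. j = k, so j = b. i divides j, so i divides b. i = h, so h divides b. n = h and n divides t, so h divides t. h divides b, so h divides gcd(b, t).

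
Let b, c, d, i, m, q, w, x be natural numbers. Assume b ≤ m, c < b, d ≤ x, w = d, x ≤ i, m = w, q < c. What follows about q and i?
q < i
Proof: m = w and b ≤ m, so b ≤ w. Since c < b, c < w. q < c, so q < w. w = d, so q < d. d ≤ x and x ≤ i, thus d ≤ i. q < d, so q < i.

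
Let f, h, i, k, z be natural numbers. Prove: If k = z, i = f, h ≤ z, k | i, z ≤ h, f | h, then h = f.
Because z ≤ h and h ≤ z, z = h. k = z, so k = h. Because i = f and k | i, k | f. Because k = h, h | f. f | h, so h = f.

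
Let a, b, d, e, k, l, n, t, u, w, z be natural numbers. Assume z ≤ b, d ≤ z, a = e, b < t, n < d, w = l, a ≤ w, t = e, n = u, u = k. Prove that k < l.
Because n = u and u = k, n = k. Because n < d, k < d. t = e and b < t, so b < e. z ≤ b, so z < e. Since d ≤ z, d < e. From w = l and a ≤ w, a ≤ l. a = e, so e ≤ l. d < e, so d < l. k < d, so k < l.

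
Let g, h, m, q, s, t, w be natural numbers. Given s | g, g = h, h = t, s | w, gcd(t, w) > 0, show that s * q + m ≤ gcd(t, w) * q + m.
g = h and h = t, therefore g = t. Since s | g, s | t. s | w, so s | gcd(t, w). Since gcd(t, w) > 0, s ≤ gcd(t, w). Then s * q ≤ gcd(t, w) * q. Then s * q + m ≤ gcd(t, w) * q + m.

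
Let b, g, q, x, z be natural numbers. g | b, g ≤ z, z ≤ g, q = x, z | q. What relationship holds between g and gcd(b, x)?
g | gcd(b, x)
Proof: z ≤ g and g ≤ z, thus z = g. Since z | q, g | q. Since q = x, g | x. From g | b, g | gcd(b, x).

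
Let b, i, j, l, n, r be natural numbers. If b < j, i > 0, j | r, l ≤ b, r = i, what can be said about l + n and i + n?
l + n < i + n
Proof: Because r = i and j | r, j | i. i > 0, so j ≤ i. Since b < j, b < i. l ≤ b, so l < i. Then l + n < i + n.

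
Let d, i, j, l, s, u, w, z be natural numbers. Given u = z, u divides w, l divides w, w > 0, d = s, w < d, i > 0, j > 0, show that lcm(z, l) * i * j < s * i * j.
Since u = z and u divides w, z divides w. l divides w, so lcm(z, l) divides w. w > 0, so lcm(z, l) ≤ w. d = s and w < d, so w < s. Since lcm(z, l) ≤ w, lcm(z, l) < s. From i > 0, by multiplying by a positive, lcm(z, l) * i < s * i. Using j > 0 and multiplying by a positive, lcm(z, l) * i * j < s * i * j.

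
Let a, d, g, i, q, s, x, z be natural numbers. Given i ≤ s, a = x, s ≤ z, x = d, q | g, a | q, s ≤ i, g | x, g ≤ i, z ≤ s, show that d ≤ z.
i ≤ s and s ≤ i, hence i = s. s ≤ z and z ≤ s, thus s = z. i = s, so i = z. Since a | q and q | g, a | g. a = x, so x | g. g | x, so g = x. Since x = d, g = d. Since g ≤ i, d ≤ i. i = z, so d ≤ z.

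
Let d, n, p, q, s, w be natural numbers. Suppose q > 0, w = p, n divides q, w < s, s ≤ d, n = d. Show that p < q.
w = p and w < s, hence p < s. Since s ≤ d, p < d. From n divides q and q > 0, n ≤ q. Since n = d, d ≤ q. Because p < d, p < q.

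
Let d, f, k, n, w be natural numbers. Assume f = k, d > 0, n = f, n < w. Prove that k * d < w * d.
n = f and f = k, thus n = k. Since n < w, k < w. Since d > 0, k * d < w * d.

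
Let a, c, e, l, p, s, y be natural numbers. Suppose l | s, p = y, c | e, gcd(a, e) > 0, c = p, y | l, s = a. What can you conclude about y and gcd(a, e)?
y ≤ gcd(a, e)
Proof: y | l and l | s, hence y | s. s = a, so y | a. Because c = p and p = y, c = y. Since c | e, y | e. y | a, so y | gcd(a, e). gcd(a, e) > 0, so y ≤ gcd(a, e).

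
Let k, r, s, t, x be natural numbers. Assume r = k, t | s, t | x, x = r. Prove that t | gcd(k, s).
x = r and r = k, hence x = k. Since t | x, t | k. Since t | s, t | gcd(k, s).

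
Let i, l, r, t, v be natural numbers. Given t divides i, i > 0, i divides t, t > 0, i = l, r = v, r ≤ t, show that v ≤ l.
Since t divides i and i > 0, t ≤ i. From i divides t and t > 0, i ≤ t. t ≤ i, so t = i. i = l, so t = l. r = v and r ≤ t, thus v ≤ t. t = l, so v ≤ l.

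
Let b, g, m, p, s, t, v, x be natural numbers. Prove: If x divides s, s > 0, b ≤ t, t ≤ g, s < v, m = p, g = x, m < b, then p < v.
m < b and b ≤ t, thus m < t. Since m = p, p < t. g = x and t ≤ g, therefore t ≤ x. From x divides s and s > 0, x ≤ s. Because t ≤ x, t ≤ s. s < v, so t < v. Since p < t, p < v.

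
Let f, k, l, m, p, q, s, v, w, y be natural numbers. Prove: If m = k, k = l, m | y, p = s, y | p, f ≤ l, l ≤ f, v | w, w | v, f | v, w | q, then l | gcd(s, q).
From m = k and k = l, m = l. From m | y, l | y. p = s and y | p, so y | s. Because l | y, l | s. f ≤ l and l ≤ f, so f = l. Because v | w and w | v, v = w. f | v, so f | w. Since f = l, l | w. w | q, so l | q. Since l | s, l | gcd(s, q).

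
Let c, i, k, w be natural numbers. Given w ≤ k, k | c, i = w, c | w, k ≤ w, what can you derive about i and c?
i = c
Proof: Since k ≤ w and w ≤ k, k = w. k | c, so w | c. Since c | w, w = c. From i = w, i = c.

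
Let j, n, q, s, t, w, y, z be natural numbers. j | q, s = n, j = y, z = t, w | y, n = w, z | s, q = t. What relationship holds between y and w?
y = w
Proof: q = t and j | q, hence j | t. z = t and z | s, therefore t | s. Since s = n, t | n. Since n = w, t | w. j | t, so j | w. Since j = y, y | w. Since w | y, y = w.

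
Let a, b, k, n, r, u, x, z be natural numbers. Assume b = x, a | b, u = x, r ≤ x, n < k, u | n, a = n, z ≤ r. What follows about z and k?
z < k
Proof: From z ≤ r and r ≤ x, z ≤ x. b = x and a | b, hence a | x. From a = n, n | x. Since u = x and u | n, x | n. Because n | x, n = x. n < k, so x < k. Since z ≤ x, z < k.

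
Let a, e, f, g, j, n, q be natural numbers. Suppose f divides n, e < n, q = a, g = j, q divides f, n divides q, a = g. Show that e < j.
a = g and g = j, hence a = j. Because q divides f and f divides n, q divides n. n divides q, so n = q. q = a, so n = a. e < n, so e < a. a = j, so e < j.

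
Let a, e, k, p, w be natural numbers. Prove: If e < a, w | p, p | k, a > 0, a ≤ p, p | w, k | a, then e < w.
Since p | k and k | a, p | a. Since a > 0, p ≤ a. a ≤ p, so a = p. p | w and w | p, hence p = w. Since a = p, a = w. Since e < a, e < w.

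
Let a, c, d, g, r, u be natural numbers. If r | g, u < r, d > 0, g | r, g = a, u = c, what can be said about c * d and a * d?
c * d < a * d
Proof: r | g and g | r, thus r = g. g = a, so r = a. Since u = c and u < r, c < r. r = a, so c < a. d > 0, so c * d < a * d.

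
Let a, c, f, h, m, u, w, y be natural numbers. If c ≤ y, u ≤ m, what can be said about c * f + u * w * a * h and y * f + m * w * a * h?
c * f + u * w * a * h ≤ y * f + m * w * a * h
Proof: Because c ≤ y, by multiplying by a non-negative, c * f ≤ y * f. Since u ≤ m, by multiplying by a non-negative, u * w ≤ m * w. By multiplying by a non-negative, u * w * a ≤ m * w * a. By multiplying by a non-negative, u * w * a * h ≤ m * w * a * h. c * f ≤ y * f, so c * f + u * w * a * h ≤ y * f + m * w * a * h.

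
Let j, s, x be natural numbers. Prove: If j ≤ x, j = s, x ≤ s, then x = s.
From j = s and j ≤ x, s ≤ x. x ≤ s, so x = s.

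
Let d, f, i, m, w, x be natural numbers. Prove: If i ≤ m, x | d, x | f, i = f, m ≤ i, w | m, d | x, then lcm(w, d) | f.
Since m ≤ i and i ≤ m, m = i. Since i = f, m = f. From w | m, w | f. x | d and d | x, hence x = d. Since x | f, d | f. w | f, so lcm(w, d) | f.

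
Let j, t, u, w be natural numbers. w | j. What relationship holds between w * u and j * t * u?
w * u | j * t * u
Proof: Since w | j, w | j * t. Then w * u | j * t * u.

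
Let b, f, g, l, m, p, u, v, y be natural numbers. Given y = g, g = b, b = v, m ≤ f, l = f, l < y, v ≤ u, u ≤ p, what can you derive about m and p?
m < p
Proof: y = g and g = b, hence y = b. b = v, so y = v. l = f and l < y, so f < y. Since m ≤ f, m < y. Since y = v, m < v. Because v ≤ u and u ≤ p, v ≤ p. m < v, so m < p.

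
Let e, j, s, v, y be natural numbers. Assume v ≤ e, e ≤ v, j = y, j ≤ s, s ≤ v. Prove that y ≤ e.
v ≤ e and e ≤ v, therefore v = e. From j ≤ s and s ≤ v, j ≤ v. j = y, so y ≤ v. v = e, so y ≤ e.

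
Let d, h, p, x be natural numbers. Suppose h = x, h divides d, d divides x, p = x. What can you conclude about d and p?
d = p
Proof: h = x and h divides d, therefore x divides d. d divides x, so x = d. p = x, so p = d. Then d = p.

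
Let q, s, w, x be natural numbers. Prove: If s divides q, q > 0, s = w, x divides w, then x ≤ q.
s = w and s divides q, thus w divides q. x divides w, so x divides q. q > 0, so x ≤ q.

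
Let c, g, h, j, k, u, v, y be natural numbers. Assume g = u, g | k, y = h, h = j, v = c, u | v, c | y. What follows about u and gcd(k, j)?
u | gcd(k, j)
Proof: g = u and g | k, therefore u | k. y = h and h = j, so y = j. Since v = c and u | v, u | c. c | y, so u | y. y = j, so u | j. From u | k, u | gcd(k, j).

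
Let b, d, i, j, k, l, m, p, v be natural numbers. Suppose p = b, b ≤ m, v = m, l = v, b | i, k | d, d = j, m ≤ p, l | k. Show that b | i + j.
l = v and v = m, hence l = m. p = b and m ≤ p, so m ≤ b. Since b ≤ m, m = b. Since l = m, l = b. Because d = j and k | d, k | j. Because l | k, l | j. Since l = b, b | j. b | i, so b | i + j.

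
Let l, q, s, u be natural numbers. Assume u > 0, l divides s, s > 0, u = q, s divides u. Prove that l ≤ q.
l divides s and s > 0, thus l ≤ s. Because s divides u and u > 0, s ≤ u. l ≤ s, so l ≤ u. u = q, so l ≤ q.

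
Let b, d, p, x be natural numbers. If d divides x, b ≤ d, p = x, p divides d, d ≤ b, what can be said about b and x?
b = x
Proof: p = x and p divides d, thus x divides d. Since d divides x, x = d. d ≤ b and b ≤ d, hence d = b. Because x = d, x = b. Then b = x.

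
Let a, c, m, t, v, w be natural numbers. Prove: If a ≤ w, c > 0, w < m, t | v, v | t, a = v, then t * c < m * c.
v | t and t | v, hence v = t. a = v, so a = t. a ≤ w and w < m, thus a < m. a = t, so t < m. Since c > 0, t * c < m * c.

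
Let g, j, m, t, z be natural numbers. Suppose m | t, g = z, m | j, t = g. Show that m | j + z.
t = g and m | t, thus m | g. Since g = z, m | z. Since m | j, m | j + z.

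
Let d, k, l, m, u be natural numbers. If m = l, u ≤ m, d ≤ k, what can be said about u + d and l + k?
u + d ≤ l + k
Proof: m = l and u ≤ m, therefore u ≤ l. d ≤ k, so u + d ≤ l + k.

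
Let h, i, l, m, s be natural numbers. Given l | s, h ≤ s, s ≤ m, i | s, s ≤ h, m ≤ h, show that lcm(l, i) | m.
From h ≤ s and s ≤ h, h = s. m ≤ h, so m ≤ s. Since s ≤ m, s = m. l | s and i | s, thus lcm(l, i) | s. Because s = m, lcm(l, i) | m.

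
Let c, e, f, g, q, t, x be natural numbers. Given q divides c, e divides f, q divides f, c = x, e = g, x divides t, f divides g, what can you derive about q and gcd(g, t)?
q divides gcd(g, t)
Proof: Because e = g and e divides f, g divides f. f divides g, so f = g. q divides f, so q divides g. c = x and q divides c, thus q divides x. Because x divides t, q divides t. Since q divides g, q divides gcd(g, t).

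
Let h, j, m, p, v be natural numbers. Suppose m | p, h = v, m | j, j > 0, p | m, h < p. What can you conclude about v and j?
v < j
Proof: p | m and m | p, so p = m. h = v and h < p, therefore v < p. Since p = m, v < m. m | j and j > 0, therefore m ≤ j. Since v < m, v < j.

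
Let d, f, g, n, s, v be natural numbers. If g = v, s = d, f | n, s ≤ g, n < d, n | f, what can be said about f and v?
f < v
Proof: n | f and f | n, therefore n = f. g = v and s ≤ g, hence s ≤ v. Since s = d, d ≤ v. Since n < d, n < v. Because n = f, f < v.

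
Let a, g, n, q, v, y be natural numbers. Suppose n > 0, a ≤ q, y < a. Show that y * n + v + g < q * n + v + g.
y < a and a ≤ q, thus y < q. Because n > 0, by multiplying by a positive, y * n < q * n. Then y * n + v < q * n + v. Then y * n + v + g < q * n + v + g.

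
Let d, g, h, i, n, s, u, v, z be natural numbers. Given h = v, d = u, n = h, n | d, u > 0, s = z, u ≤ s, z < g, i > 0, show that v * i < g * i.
n = h and n | d, so h | d. d = u, so h | u. u > 0, so h ≤ u. s = z and u ≤ s, thus u ≤ z. Since z < g, u < g. Since h ≤ u, h < g. h = v, so v < g. i > 0, so v * i < g * i.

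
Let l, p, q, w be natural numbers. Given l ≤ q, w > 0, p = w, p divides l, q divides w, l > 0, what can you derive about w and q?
w = q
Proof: Because p = w and p divides l, w divides l. l > 0, so w ≤ l. l ≤ q, so w ≤ q. q divides w and w > 0, therefore q ≤ w. Since w ≤ q, w = q.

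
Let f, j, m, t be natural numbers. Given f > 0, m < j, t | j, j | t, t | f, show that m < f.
Since t | j and j | t, t = j. t | f, so j | f. Since f > 0, j ≤ f. Since m < j, m < f.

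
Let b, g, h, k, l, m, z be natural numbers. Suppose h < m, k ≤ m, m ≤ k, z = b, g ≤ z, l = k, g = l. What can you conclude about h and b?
h < b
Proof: k ≤ m and m ≤ k, thus k = m. l = k, so l = m. z = b and g ≤ z, hence g ≤ b. Since g = l, l ≤ b. l = m, so m ≤ b. Since h < m, h < b.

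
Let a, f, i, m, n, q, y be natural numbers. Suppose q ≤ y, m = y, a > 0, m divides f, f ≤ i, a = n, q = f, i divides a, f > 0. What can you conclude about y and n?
y ≤ n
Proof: q = f and q ≤ y, so f ≤ y. From m divides f and f > 0, m ≤ f. Since m = y, y ≤ f. f ≤ y, so f = y. Since f ≤ i, y ≤ i. From i divides a and a > 0, i ≤ a. a = n, so i ≤ n. Since y ≤ i, y ≤ n.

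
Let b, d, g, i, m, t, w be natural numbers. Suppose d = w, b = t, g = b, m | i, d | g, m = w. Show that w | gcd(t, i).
g = b and b = t, thus g = t. Since d = w and d | g, w | g. g = t, so w | t. From m = w and m | i, w | i. Since w | t, w | gcd(t, i).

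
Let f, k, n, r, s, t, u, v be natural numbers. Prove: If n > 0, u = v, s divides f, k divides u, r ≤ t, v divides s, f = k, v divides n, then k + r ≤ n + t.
Because v divides s and s divides f, v divides f. f = k, so v divides k. From u = v and k divides u, k divides v. Since v divides k, v = k. v divides n and n > 0, hence v ≤ n. v = k, so k ≤ n. Since r ≤ t, k + r ≤ n + t.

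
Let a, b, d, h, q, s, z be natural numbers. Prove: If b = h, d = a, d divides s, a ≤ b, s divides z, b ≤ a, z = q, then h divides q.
a ≤ b and b ≤ a, thus a = b. Because d = a, d = b. Because b = h, d = h. d divides s and s divides z, hence d divides z. Since z = q, d divides q. Since d = h, h divides q.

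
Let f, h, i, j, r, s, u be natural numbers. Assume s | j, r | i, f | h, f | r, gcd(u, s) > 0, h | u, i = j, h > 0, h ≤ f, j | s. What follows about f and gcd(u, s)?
f ≤ gcd(u, s)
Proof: Because f | h and h > 0, f ≤ h. Since h ≤ f, h = f. h | u, so f | u. Because j | s and s | j, j = s. Since i = j, i = s. r | i, so r | s. Since f | r, f | s. Since f | u, f | gcd(u, s). Since gcd(u, s) > 0, f ≤ gcd(u, s).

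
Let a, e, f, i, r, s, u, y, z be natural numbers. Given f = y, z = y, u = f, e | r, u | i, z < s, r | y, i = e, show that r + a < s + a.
u = f and u | i, therefore f | i. From i = e, f | e. Since f = y, y | e. Since e | r, y | r. Since r | y, y = r. From z = y, z = r. z < s, so r < s. Then r + a < s + a.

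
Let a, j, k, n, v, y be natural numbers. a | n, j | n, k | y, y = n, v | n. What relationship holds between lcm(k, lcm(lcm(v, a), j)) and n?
lcm(k, lcm(lcm(v, a), j)) | n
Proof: y = n and k | y, so k | n. v | n and a | n, therefore lcm(v, a) | n. j | n, so lcm(lcm(v, a), j) | n. k | n, so lcm(k, lcm(lcm(v, a), j)) | n.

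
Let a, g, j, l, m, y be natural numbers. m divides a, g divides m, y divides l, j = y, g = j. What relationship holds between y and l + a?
y divides l + a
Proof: g = j and j = y, therefore g = y. From g divides m and m divides a, g divides a. Since g = y, y divides a. Since y divides l, y divides l + a.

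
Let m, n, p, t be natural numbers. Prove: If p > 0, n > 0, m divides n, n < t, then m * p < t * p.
From m divides n and n > 0, m ≤ n. n < t, so m < t. Since p > 0, by multiplying by a positive, m * p < t * p.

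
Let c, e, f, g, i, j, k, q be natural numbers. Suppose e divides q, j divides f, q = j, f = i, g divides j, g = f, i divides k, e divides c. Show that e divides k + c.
Since g = f and g divides j, f divides j. j divides f, so j = f. Because f = i, j = i. q = j and e divides q, so e divides j. Since j = i, e divides i. i divides k, so e divides k. From e divides c, e divides k + c.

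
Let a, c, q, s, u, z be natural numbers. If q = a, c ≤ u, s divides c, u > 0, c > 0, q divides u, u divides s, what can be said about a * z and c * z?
a * z ≤ c * z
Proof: u divides s and s divides c, hence u divides c. Since c > 0, u ≤ c. Since c ≤ u, u = c. q = a and q divides u, thus a divides u. Since u > 0, a ≤ u. Since u = c, a ≤ c. By multiplying by a non-negative, a * z ≤ c * z.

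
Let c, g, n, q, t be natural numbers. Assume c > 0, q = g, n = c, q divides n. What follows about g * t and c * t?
g * t ≤ c * t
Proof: q = g and q divides n, hence g divides n. n = c, so g divides c. c > 0, so g ≤ c. By multiplying by a non-negative, g * t ≤ c * t.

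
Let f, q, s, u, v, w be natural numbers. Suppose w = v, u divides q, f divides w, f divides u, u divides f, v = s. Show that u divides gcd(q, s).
w = v and v = s, hence w = s. f divides u and u divides f, thus f = u. f divides w, so u divides w. Since w = s, u divides s. Since u divides q, u divides gcd(q, s).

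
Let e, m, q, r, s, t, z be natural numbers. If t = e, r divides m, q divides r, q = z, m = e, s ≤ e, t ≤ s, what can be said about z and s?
z divides s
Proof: t = e and t ≤ s, hence e ≤ s. s ≤ e, so e = s. Since m = e and r divides m, r divides e. Since q divides r, q divides e. e = s, so q divides s. Since q = z, z divides s.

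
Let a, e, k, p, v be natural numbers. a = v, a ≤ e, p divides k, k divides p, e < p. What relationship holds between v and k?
v < k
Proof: Since p divides k and k divides p, p = k. e < p, so e < k. Since a ≤ e, a < k. Since a = v, v < k.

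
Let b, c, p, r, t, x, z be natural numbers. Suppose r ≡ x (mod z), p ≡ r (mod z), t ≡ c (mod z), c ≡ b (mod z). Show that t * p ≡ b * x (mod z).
From t ≡ c (mod z) and c ≡ b (mod z), t ≡ b (mod z). From p ≡ r (mod z) and r ≡ x (mod z), p ≡ x (mod z). Since t ≡ b (mod z), t * p ≡ b * x (mod z).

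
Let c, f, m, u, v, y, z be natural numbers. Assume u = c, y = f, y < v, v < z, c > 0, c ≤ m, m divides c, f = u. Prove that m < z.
Since m divides c and c > 0, m ≤ c. Since c ≤ m, c = m. Because y = f and f = u, y = u. Since u = c, y = c. Because y < v and v < z, y < z. y = c, so c < z. c = m, so m < z.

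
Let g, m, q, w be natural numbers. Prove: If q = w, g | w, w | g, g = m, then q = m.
w | g and g | w, so w = g. Since q = w, q = g. Since g = m, q = m.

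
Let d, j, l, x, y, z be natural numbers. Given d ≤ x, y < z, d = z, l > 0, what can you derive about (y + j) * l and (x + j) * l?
(y + j) * l < (x + j) * l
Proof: Because d = z and d ≤ x, z ≤ x. y < z, so y < x. Then y + j < x + j. l > 0, so (y + j) * l < (x + j) * l.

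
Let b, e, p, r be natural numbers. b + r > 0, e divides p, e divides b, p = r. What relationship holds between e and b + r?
e ≤ b + r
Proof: Since p = r and e divides p, e divides r. Because e divides b, e divides b + r. b + r > 0, so e ≤ b + r.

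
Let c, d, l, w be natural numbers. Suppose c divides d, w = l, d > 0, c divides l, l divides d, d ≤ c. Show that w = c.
c divides d and d > 0, therefore c ≤ d. d ≤ c, so d = c. l divides d, so l divides c. From c divides l, l = c. w = l, so w = c.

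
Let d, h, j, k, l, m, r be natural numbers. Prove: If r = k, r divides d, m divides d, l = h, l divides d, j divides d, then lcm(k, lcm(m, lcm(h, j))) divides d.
From r = k and r divides d, k divides d. l = h and l divides d, hence h divides d. Since j divides d, lcm(h, j) divides d. m divides d, so lcm(m, lcm(h, j)) divides d. Because k divides d, lcm(k, lcm(m, lcm(h, j))) divides d.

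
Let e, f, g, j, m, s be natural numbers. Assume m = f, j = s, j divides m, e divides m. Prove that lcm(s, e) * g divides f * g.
j = s and j divides m, thus s divides m. e divides m, so lcm(s, e) divides m. Since m = f, lcm(s, e) divides f. Then lcm(s, e) * g divides f * g.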